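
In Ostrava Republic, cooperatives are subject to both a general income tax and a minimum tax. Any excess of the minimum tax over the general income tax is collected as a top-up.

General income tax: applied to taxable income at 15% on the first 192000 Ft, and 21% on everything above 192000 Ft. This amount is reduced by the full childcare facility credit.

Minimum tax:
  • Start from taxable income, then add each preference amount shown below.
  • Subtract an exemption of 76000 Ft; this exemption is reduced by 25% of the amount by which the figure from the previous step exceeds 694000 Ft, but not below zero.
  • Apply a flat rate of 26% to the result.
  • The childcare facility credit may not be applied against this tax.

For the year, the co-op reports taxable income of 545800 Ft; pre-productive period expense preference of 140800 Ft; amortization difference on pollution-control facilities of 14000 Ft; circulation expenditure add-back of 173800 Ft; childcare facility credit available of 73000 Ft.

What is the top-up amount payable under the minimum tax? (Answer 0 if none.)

189212 Ft

General income tax:
  192000 Ft × 15% = 28800 Ft
  353800 Ft × 21% = 74298 Ft
  → 103098 Ft
  Less childcare facility credit 73000 Ft → 30098 Ft

Minimum tax:
  Adjusted income: 545800 Ft + 140800 Ft + 14000 Ft + 173800 Ft = 874400 Ft
  Exemption: 76000 Ft − 25% × (874400 Ft − 694000 Ft) = 76000 Ft − 45100 Ft = 30900 Ft
  Base: 874400 Ft − 30900 Ft = 843500 Ft
  843500 Ft × 26% = 219310 Ft

Excess of minimum tax over general income tax: 219310 Ft − 30098 Ft = 189212 Ft.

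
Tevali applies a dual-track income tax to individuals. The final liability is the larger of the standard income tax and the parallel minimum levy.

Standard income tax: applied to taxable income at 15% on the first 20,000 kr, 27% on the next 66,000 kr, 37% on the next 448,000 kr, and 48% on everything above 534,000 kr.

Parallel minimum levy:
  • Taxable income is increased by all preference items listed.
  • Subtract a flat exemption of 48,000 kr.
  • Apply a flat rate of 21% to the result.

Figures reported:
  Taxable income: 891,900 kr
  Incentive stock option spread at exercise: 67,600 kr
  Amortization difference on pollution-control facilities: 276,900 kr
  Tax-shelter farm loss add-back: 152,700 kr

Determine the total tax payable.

Parallel minimum levy:
  Adjusted income: 891,900 kr + 67,600 kr + 276,900 kr + 152,700 kr = 1,389,100 kr
  Less exemption 48,000 kr → base 1,341,100 kr
  1,341,100 kr × 21% = 281,631 kr

Standard income tax:
  20,000 kr × 15% = 3,000 kr
  66,000 kr × 27% = 17,820 kr
  448,000 kr × 37% = 165,760 kr
  357,900 kr × 48% = 171,792 kr
  → 358,372 kr

358,372 kr > 281,631 kr, so the standard income tax governs.

358,372 kr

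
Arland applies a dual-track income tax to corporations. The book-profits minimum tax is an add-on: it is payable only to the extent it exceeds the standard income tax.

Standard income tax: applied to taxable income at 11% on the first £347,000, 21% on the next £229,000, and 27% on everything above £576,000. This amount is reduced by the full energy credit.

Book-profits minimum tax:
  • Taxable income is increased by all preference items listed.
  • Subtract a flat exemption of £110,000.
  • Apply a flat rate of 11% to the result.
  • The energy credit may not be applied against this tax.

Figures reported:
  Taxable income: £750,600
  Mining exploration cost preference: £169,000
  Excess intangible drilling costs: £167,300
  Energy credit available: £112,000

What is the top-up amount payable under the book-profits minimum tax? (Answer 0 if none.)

£86,057

Book-profits minimum tax:
  Adjusted income: £750,600 + £169,000 + £167,300 = £1,086,900
  Less exemption £110,000 → base £976,900
  £976,900 × 11% = £107,459

Standard income tax:
  £347,000 × 11% = £38,170
  £229,000 × 21% = £48,090
  £174,600 × 27% = £47,142
  → £133,402
  Less energy credit £112,000 → £21,402

Excess of book-profits minimum tax over standard income tax: £107,459 − £21,402 = £86,057.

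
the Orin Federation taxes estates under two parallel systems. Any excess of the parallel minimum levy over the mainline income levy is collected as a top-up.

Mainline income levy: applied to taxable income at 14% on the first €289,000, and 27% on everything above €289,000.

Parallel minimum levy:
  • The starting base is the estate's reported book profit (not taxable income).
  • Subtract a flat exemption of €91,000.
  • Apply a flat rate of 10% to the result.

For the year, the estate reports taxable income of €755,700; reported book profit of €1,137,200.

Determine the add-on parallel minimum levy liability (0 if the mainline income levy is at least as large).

€0

Mainline income levy:
  €289,000 × 14% = €40,460
  €466,700 × 27% = €126,009
  → €166,469

Parallel minimum levy:
  Base (reported book profit): €1,137,200
  Less exemption €91,000 → base €1,046,200
  €1,046,200 × 10% = €104,620

€104,620 ≤ €166,469, so no add-on is due.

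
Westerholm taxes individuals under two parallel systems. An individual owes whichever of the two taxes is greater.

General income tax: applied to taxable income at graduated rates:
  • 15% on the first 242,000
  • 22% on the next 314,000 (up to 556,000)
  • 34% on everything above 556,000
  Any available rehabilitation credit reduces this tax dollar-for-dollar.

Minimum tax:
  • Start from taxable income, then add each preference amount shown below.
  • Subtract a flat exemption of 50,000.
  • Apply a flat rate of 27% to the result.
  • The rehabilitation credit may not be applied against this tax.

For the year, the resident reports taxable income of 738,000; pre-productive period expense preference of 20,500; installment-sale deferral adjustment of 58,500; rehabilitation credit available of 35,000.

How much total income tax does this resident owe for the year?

207,090

General income tax:
  242,000 × 15% = 36,300
  314,000 × 22% = 69,080
  182,000 × 34% = 61,880
  → 167,260
  Less rehabilitation credit 35,000 → 132,260

Minimum tax:
  Adjusted income: 738,000 + 20,500 + 58,500 = 817,000
  Less exemption 50,000 → base 767,000
  767,000 × 27% = 207,090

207,090 > 132,260, so the minimum tax is the binding amount.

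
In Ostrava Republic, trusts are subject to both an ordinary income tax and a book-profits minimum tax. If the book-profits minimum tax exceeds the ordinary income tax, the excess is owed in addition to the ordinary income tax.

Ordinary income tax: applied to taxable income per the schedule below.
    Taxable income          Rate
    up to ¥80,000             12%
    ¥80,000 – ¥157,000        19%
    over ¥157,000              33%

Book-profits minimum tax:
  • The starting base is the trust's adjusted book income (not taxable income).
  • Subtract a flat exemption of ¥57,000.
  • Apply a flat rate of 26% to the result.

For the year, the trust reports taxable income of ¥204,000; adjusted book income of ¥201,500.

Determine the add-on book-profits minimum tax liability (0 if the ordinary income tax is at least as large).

Ordinary income tax:
  ¥80,000 × 12% = ¥9,600
  ¥77,000 × 19% = ¥14,630
  ¥47,000 × 33% = ¥15,510
  → ¥39,740

Book-profits minimum tax:
  Base (adjusted book income): ¥201,500
  Less exemption ¥57,000 → base ¥144,500
  ¥144,500 × 26% = ¥37,570

¥37,570 ≤ ¥39,740, so no add-on is due.

¥0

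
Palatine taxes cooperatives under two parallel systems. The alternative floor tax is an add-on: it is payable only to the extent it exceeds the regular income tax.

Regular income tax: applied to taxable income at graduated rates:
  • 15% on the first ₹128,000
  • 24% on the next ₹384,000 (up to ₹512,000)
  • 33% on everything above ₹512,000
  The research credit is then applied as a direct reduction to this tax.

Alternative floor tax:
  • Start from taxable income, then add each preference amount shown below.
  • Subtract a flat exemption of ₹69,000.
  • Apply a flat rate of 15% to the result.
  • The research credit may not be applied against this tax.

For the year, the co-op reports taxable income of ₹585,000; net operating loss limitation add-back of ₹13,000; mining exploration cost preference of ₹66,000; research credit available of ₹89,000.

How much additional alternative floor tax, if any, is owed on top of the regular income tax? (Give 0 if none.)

Alternative floor tax:
  Adjusted income: ₹585,000 + ₹13,000 + ₹66,000 = ₹664,000
  Less exemption ₹69,000 → base ₹595,000
  ₹595,000 × 15% = ₹89,250

Regular income tax:
  ₹128,000 × 15% = ₹19,200
  ₹384,000 × 24% = ₹92,160
  ₹73,000 × 33% = ₹24,090
  → ₹135,450
  Less research credit ₹89,000 → ₹46,450

Excess of alternative floor tax over regular income tax: ₹89,250 − ₹46,450 = ₹42,800.

₹42,800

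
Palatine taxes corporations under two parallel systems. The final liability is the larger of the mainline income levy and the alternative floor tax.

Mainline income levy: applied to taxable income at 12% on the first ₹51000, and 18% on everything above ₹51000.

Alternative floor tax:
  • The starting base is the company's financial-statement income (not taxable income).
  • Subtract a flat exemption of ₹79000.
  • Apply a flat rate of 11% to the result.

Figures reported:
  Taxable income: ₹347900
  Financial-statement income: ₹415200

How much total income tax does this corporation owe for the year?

₹59562

Mainline income levy:
  ₹51000 × 12% = ₹6120
  ₹296900 × 18% = ₹53442
  → ₹59562

Alternative floor tax:
  Base (financial-statement income): ₹415200
  Less exemption ₹79000 → base ₹336200
  ₹336200 × 11% = ₹36982

₹59562 > ₹36982, so the mainline income levy governs.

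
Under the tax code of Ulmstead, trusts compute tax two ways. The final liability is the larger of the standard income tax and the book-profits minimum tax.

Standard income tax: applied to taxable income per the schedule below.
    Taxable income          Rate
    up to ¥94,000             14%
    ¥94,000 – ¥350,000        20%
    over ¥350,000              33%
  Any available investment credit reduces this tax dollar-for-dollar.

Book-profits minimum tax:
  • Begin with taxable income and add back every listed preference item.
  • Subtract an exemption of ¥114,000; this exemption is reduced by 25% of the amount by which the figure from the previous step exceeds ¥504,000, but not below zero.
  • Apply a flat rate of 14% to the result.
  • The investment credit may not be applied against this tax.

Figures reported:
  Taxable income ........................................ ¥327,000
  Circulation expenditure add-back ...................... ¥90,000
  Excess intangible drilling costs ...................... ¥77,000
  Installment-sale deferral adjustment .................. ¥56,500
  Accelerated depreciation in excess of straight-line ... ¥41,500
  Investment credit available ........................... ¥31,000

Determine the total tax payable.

Book-profits minimum tax:
  Adjusted income: ¥327,000 + ¥90,000 + ¥77,000 + ¥56,500 + ¥41,500 = ¥592,000
  Exemption: ¥114,000 − 25% × (¥592,000 − ¥504,000) = ¥114,000 − ¥22,000 = ¥92,000
  Base: ¥592,000 − ¥92,000 = ¥500,000
  ¥500,000 × 14% = ¥70,000

Standard income tax:
  ¥94,000 × 14% = ¥13,160
  ¥233,000 × 20% = ¥46,600
  → ¥59,760
  Less investment credit ¥31,000 → ¥28,760

¥70,000 > ¥28,760, so the book-profits minimum tax is the binding amount.

¥70,000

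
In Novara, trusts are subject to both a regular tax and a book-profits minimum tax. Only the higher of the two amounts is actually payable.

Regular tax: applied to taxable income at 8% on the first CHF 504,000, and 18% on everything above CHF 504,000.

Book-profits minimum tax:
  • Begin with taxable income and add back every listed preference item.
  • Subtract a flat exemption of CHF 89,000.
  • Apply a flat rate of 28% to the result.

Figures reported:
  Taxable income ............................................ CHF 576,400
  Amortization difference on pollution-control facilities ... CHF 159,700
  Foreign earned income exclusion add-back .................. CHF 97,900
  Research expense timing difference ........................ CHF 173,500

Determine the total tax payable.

Regular tax:
  CHF 504,000 × 8% = CHF 40,320
  CHF 72,400 × 18% = CHF 13,032
  → CHF 53,352

Book-profits minimum tax:
  Adjusted income: CHF 576,400 + CHF 159,700 + CHF 97,900 + CHF 173,500 = CHF 1,007,500
  Less exemption CHF 89,000 → base CHF 918,500
  CHF 918,500 × 28% = CHF 257,180

CHF 257,180 > CHF 53,352, so the book-profits minimum tax is the binding amount.

CHF 257,180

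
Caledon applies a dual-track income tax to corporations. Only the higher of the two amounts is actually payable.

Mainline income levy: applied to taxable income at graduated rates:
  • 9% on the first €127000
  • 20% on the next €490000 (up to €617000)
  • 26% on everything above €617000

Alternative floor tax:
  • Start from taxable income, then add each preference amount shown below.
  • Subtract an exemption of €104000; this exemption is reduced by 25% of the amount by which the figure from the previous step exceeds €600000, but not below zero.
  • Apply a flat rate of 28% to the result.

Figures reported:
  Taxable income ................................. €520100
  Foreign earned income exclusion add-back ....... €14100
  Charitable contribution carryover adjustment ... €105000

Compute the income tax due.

Alternative floor tax:
  Adjusted income: €520100 + €14100 + €105000 = €639200
  Exemption: €104000 − 25% × (€639200 − €600000) = €104000 − €9800 = €94200
  Base: €639200 − €94200 = €545000
  €545000 × 28% = €152600

Mainline income levy:
  €127000 × 9% = €11430
  €393100 × 20% = €78620
  → €90050

€152600 > €90050, so the alternative floor tax is the binding amount.

€152600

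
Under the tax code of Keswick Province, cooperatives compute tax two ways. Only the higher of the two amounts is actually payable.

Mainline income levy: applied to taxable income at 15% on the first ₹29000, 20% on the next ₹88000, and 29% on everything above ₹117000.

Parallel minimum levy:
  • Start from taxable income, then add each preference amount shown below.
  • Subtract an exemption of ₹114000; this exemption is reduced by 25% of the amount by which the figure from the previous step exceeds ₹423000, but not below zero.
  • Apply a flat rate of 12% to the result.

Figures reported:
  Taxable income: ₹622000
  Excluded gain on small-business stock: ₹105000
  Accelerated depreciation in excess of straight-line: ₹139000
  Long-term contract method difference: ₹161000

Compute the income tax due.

Mainline income levy:
  ₹29000 × 15% = ₹4350
  ₹88000 × 20% = ₹17600
  ₹505000 × 29% = ₹146450
  → ₹168400

Parallel minimum levy:
  Adjusted income: ₹622000 + ₹105000 + ₹139000 + ₹161000 = ₹1027000
  Exemption: 25% × (₹1027000 − ₹423000) = ₹151000 ≥ ₹114000, so the exemption is fully phased out
  Base: ₹1027000 − ₹0 = ₹1027000
  ₹1027000 × 12% = ₹123240

₹168400 > ₹123240, so the mainline income levy governs.

₹168400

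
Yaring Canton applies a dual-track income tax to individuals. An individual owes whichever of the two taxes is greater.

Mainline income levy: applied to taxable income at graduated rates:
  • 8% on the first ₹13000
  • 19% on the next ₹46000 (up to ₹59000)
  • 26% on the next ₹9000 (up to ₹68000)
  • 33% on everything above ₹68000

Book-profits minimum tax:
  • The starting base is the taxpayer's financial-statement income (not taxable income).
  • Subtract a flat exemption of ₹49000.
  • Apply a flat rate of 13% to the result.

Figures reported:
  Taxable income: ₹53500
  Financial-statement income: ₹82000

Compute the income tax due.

₹8735

Book-profits minimum tax:
  Base (financial-statement income): ₹82000
  Less exemption ₹49000 → base ₹33000
  ₹33000 × 13% = ₹4290

Mainline income levy:
  ₹13000 × 8% = ₹1040
  ₹40500 × 19% = ₹7695
  → ₹8735

₹8735 > ₹4290, so the mainline income levy governs.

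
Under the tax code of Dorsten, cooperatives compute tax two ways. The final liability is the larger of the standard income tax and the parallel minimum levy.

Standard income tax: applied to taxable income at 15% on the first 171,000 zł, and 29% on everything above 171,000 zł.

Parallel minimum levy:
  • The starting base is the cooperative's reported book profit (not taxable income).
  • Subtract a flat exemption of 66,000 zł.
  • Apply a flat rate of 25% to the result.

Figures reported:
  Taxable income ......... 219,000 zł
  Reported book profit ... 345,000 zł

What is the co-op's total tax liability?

Parallel minimum levy:
  Base (reported book profit): 345,000 zł
  Less exemption 66,000 zł → base 279,000 zł
  279,000 zł × 25% = 69,750 zł

Standard income tax:
  171,000 zł × 15% = 25,650 zł
  48,000 zł × 29% = 13,920 zł
  → 39,570 zł

69,750 zł > 39,570 zł, so the parallel minimum levy is the binding amount.

69,750 zł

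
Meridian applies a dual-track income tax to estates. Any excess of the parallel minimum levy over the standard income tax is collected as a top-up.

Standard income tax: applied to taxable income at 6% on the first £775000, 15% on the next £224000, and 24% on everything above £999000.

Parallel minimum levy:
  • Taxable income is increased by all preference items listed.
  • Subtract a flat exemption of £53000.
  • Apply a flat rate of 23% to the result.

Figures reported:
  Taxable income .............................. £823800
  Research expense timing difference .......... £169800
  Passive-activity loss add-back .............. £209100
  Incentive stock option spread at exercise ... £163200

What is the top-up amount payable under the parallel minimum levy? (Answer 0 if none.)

Standard income tax:
  £775000 × 6% = £46500
  £48800 × 15% = £7320
  → £53820

Parallel minimum levy:
  Adjusted income: £823800 + £169800 + £209100 + £163200 = £1365900
  Less exemption £53000 → base £1312900
  £1312900 × 23% = £301967

Excess of parallel minimum levy over standard income tax: £301967 − £53820 = £248147.

£248147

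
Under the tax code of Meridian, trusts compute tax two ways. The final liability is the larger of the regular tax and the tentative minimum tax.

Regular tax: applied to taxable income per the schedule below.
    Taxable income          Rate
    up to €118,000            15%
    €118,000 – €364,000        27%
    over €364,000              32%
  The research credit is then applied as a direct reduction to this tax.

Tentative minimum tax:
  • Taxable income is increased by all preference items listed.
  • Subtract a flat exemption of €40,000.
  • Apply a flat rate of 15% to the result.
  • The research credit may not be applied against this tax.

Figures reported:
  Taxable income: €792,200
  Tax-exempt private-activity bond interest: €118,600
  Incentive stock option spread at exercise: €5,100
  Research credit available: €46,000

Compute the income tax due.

Tentative minimum tax:
  Adjusted income: €792,200 + €118,600 + €5,100 = €915,900
  Less exemption €40,000 → base €875,900
  €875,900 × 15% = €131,385

Regular tax:
  €118,000 × 15% = €17,700
  €246,000 × 27% = €66,420
  €428,200 × 32% = €137,024
  → €221,144
  Less research credit €46,000 → €175,144

€175,144 > €131,385, so the regular tax governs.

€175,144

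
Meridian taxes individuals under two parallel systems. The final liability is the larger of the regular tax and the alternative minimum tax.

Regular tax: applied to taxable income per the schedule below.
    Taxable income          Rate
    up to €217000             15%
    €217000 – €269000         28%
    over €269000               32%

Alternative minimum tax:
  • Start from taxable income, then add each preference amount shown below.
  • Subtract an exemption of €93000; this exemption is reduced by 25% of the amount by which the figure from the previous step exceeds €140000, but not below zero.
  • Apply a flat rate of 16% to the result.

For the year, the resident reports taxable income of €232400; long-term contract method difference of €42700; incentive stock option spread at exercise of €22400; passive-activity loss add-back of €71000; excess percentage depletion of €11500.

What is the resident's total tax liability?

€55520

Regular tax:
  €217000 × 15% = €32550
  €15400 × 28% = €4312
  → €36862

Alternative minimum tax:
  Adjusted income: €232400 + €42700 + €22400 + €71000 + €11500 = €380000
  Exemption: €93000 − 25% × (€380000 − €140000) = €93000 − €60000 = €33000
  Base: €380000 − €33000 = €347000
  €347000 × 16% = €55520

€55520 > €36862, so the alternative minimum tax is the binding amount.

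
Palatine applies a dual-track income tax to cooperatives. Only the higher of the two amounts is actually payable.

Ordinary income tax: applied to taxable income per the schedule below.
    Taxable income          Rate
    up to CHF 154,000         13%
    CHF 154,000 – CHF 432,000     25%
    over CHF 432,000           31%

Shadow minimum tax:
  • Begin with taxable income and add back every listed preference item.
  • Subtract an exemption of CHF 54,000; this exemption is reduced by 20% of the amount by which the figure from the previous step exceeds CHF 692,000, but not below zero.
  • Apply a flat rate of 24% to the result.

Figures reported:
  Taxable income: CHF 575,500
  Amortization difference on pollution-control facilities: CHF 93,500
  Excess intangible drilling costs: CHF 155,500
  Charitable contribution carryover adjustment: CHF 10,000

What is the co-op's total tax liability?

Ordinary income tax:
  CHF 154,000 × 13% = CHF 20,020
  CHF 278,000 × 25% = CHF 69,500
  CHF 143,500 × 31% = CHF 44,485
  → CHF 134,005

Shadow minimum tax:
  Adjusted income: CHF 575,500 + CHF 93,500 + CHF 155,500 + CHF 10,000 = CHF 834,500
  Exemption: CHF 54,000 − 20% × (CHF 834,500 − CHF 692,000) = CHF 54,000 − CHF 28,500 = CHF 25,500
  Base: CHF 834,500 − CHF 25,500 = CHF 809,000
  CHF 809,000 × 24% = CHF 194,160

CHF 194,160 > CHF 134,005, so the shadow minimum tax is the binding amount.

CHF 194,160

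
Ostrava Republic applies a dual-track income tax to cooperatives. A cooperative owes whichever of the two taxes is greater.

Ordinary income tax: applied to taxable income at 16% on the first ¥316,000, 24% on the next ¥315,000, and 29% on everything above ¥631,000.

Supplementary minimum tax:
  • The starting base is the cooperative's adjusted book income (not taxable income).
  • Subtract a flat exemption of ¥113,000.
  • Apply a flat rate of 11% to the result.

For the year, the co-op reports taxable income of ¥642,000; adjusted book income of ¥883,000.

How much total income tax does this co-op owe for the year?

Ordinary income tax:
  ¥316,000 × 16% = ¥50,560
  ¥315,000 × 24% = ¥75,600
  ¥11,000 × 29% = ¥3,190
  → ¥129,350

Supplementary minimum tax:
  Base (adjusted book income): ¥883,000
  Less exemption ¥113,000 → base ¥770,000
  ¥770,000 × 11% = ¥84,700

¥129,350 > ¥84,700, so the ordinary income tax governs.

¥129,350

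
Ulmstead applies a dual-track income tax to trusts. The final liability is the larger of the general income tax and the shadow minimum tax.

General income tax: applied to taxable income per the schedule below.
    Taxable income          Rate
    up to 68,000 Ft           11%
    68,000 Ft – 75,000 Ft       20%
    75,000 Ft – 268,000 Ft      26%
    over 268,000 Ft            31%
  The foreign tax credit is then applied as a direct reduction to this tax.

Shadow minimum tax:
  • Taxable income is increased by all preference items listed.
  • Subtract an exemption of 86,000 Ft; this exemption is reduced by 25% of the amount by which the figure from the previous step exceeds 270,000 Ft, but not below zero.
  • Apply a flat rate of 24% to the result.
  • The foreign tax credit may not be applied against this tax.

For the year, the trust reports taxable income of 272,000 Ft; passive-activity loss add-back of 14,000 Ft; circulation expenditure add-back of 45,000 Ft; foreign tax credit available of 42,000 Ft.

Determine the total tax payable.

62,460 Ft

Shadow minimum tax:
  Adjusted income: 272,000 Ft + 14,000 Ft + 45,000 Ft = 331,000 Ft
  Exemption: 86,000 Ft − 25% × (331,000 Ft − 270,000 Ft) = 86,000 Ft − 15,250 Ft = 70,750 Ft
  Base: 331,000 Ft − 70,750 Ft = 260,250 Ft
  260,250 Ft × 24% = 62,460 Ft

General income tax:
  68,000 Ft × 11% = 7,480 Ft
  7,000 Ft × 20% = 1,400 Ft
  193,000 Ft × 26% = 50,180 Ft
  4,000 Ft × 31% = 1,240 Ft
  → 60,300 Ft
  Less foreign tax credit 42,000 Ft → 18,300 Ft

62,460 Ft > 18,300 Ft, so the shadow minimum tax is the binding amount.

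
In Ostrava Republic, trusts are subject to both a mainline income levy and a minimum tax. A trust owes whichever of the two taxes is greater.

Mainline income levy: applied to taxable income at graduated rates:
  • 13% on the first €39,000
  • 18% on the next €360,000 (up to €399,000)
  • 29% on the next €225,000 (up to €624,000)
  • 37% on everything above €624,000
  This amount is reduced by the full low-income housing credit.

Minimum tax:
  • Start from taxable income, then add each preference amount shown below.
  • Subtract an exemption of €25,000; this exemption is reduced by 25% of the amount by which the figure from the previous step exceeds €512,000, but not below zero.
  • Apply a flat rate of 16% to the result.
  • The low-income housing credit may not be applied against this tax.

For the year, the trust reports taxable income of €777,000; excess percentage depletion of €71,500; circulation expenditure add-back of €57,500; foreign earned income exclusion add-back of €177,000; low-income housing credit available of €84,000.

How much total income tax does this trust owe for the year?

Minimum tax:
  Adjusted income: €777,000 + €71,500 + €57,500 + €177,000 = €1,083,000
  Exemption: 25% × (€1,083,000 − €512,000) = €142,750 ≥ €25,000, so the exemption is fully phased out
  Base: €1,083,000 − €0 = €1,083,000
  €1,083,000 × 16% = €173,280

Mainline income levy:
  €39,000 × 13% = €5,070
  €360,000 × 18% = €64,800
  €225,000 × 29% = €65,250
  €153,000 × 37% = €56,610
  → €191,730
  Less low-income housing credit €84,000 → €107,730

€173,280 > €107,730, so the minimum tax is the binding amount.

€173,280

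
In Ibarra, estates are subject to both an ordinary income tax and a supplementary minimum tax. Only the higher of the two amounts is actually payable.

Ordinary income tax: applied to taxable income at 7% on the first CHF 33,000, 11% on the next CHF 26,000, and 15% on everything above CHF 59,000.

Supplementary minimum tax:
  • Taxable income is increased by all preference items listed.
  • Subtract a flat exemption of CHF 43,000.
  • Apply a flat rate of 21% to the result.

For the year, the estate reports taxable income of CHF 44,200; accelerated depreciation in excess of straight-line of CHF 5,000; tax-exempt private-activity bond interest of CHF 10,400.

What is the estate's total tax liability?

CHF 3,542

Supplementary minimum tax:
  Adjusted income: CHF 44,200 + CHF 5,000 + CHF 10,400 = CHF 59,600
  Less exemption CHF 43,000 → base CHF 16,600
  CHF 16,600 × 21% = CHF 3,486

Ordinary income tax:
  CHF 33,000 × 7% = CHF 2,310
  CHF 11,200 × 11% = CHF 1,232
  → CHF 3,542

CHF 3,542 > CHF 3,486, so the ordinary income tax governs.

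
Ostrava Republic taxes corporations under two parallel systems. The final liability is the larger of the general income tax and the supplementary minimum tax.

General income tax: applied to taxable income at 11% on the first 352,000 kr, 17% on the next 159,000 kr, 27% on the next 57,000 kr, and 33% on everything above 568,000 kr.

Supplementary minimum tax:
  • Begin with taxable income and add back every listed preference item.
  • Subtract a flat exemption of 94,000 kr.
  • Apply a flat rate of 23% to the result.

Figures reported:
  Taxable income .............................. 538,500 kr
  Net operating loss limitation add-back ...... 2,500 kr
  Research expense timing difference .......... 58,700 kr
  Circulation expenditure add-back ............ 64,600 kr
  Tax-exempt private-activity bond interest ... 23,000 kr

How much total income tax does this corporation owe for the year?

Supplementary minimum tax:
  Adjusted income: 538,500 kr + 2,500 kr + 58,700 kr + 64,600 kr + 23,000 kr = 687,300 kr
  Less exemption 94,000 kr → base 593,300 kr
  593,300 kr × 23% = 136,459 kr

General income tax:
  352,000 kr × 11% = 38,720 kr
  159,000 kr × 17% = 27,030 kr
  27,500 kr × 27% = 7,425 kr
  → 73,175 kr

136,459 kr > 73,175 kr, so the supplementary minimum tax is the binding amount.

136,459 kr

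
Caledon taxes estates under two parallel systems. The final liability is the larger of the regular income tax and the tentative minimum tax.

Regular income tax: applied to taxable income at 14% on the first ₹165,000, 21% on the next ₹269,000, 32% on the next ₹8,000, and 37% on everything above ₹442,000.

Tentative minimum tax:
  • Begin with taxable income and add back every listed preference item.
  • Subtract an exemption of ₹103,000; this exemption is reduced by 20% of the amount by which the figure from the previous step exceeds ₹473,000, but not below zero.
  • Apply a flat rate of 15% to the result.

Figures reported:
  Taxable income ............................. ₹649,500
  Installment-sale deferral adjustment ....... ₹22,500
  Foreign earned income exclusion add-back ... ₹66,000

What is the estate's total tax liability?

Regular income tax:
  ₹165,000 × 14% = ₹23,100
  ₹269,000 × 21% = ₹56,490
  ₹8,000 × 32% = ₹2,560
  ₹207,500 × 37% = ₹76,775
  → ₹158,925

Tentative minimum tax:
  Adjusted income: ₹649,500 + ₹22,500 + ₹66,000 = ₹738,000
  Exemption: ₹103,000 − 20% × (₹738,000 − ₹473,000) = ₹103,000 − ₹53,000 = ₹50,000
  Base: ₹738,000 − ₹50,000 = ₹688,000
  ₹688,000 × 15% = ₹103,200

₹158,925 > ₹103,200, so the regular income tax governs.

₹158,925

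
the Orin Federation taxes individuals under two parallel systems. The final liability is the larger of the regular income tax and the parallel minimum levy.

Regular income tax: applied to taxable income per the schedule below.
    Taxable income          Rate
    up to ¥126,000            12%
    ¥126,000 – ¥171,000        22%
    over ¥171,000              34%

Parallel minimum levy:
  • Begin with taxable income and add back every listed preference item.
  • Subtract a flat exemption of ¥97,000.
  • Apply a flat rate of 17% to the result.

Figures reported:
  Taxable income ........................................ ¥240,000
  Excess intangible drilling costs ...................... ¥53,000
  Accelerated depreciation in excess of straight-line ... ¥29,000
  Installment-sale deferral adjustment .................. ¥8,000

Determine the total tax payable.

Parallel minimum levy:
  Adjusted income: ¥240,000 + ¥53,000 + ¥29,000 + ¥8,000 = ¥330,000
  Less exemption ¥97,000 → base ¥233,000
  ¥233,000 × 17% = ¥39,610

Regular income tax:
  ¥126,000 × 12% = ¥15,120
  ¥45,000 × 22% = ¥9,900
  ¥69,000 × 34% = ¥23,460
  → ¥48,480

¥48,480 > ¥39,610, so the regular income tax governs.

¥48,480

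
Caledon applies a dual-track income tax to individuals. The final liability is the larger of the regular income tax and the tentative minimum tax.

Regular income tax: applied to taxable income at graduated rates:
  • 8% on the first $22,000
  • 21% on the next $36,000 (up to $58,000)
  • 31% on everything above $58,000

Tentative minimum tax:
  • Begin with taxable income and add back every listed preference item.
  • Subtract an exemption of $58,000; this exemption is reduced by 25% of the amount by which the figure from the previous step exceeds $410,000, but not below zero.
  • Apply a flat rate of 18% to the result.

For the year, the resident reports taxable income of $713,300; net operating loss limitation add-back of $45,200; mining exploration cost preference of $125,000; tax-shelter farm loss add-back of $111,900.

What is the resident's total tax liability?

$212,463

Regular income tax:
  $22,000 × 8% = $1,760
  $36,000 × 21% = $7,560
  $655,300 × 31% = $203,143
  → $212,463

Tentative minimum tax:
  Adjusted income: $713,300 + $45,200 + $125,000 + $111,900 = $995,400
  Exemption: 25% × ($995,400 − $410,000) = $146,350 ≥ $58,000, so the exemption is fully phased out
  Base: $995,400 − $0 = $995,400
  $995,400 × 18% = $179,172

$212,463 > $179,172, so the regular income tax governs.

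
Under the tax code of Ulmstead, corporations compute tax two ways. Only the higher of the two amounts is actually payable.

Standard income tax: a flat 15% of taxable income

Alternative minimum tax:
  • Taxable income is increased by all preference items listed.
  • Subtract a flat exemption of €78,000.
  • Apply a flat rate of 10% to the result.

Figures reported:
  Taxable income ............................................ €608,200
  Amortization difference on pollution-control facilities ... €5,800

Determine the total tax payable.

Standard income tax:
  €608,200 × 15% = €91,230

Alternative minimum tax:
  Adjusted income: €608,200 + €5,800 = €614,000
  Less exemption €78,000 → base €536,000
  €536,000 × 10% = €53,600

€91,230 > €53,600, so the standard income tax governs.

€91,230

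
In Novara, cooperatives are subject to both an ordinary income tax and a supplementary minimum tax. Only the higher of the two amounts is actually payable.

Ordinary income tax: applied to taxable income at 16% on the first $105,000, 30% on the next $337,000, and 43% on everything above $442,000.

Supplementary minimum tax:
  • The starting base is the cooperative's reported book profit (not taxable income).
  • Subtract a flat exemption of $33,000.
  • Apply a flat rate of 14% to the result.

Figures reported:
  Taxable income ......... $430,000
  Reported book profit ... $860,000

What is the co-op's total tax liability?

Ordinary income tax:
  $105,000 × 16% = $16,800
  $325,000 × 30% = $97,500
  → $114,300

Supplementary minimum tax:
  Base (reported book profit): $860,000
  Less exemption $33,000 → base $827,000
  $827,000 × 14% = $115,780

$115,780 > $114,300, so the supplementary minimum tax is the binding amount.

$115,780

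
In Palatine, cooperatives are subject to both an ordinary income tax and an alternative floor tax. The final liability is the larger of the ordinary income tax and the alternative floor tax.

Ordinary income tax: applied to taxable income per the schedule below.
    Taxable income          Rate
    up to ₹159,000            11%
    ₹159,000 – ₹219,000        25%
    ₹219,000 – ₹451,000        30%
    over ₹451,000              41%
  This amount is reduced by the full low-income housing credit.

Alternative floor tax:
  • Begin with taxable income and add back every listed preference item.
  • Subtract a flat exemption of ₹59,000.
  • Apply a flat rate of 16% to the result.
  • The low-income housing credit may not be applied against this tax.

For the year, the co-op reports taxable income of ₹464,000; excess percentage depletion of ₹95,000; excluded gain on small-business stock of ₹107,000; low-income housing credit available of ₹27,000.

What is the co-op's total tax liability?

₹97,120

Ordinary income tax:
  ₹159,000 × 11% = ₹17,490
  ₹60,000 × 25% = ₹15,000
  ₹232,000 × 30% = ₹69,600
  ₹13,000 × 41% = ₹5,330
  → ₹107,420
  Less low-income housing credit ₹27,000 → ₹80,420

Alternative floor tax:
  Adjusted income: ₹464,000 + ₹95,000 + ₹107,000 = ₹666,000
  Less exemption ₹59,000 → base ₹607,000
  ₹607,000 × 16% = ₹97,120

₹97,120 > ₹80,420, so the alternative floor tax is the binding amount.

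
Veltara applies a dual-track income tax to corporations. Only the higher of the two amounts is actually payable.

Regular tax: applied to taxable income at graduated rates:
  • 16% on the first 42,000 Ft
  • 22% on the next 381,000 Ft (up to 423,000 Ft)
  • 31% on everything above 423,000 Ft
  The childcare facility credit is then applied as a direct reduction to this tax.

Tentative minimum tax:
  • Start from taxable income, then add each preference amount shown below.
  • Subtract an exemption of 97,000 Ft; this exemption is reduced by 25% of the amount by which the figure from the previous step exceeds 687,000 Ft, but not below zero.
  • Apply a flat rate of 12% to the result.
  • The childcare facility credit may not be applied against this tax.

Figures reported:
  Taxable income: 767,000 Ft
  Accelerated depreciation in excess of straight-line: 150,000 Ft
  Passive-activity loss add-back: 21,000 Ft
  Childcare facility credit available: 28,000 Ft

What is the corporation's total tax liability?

169,180 Ft

Regular tax:
  42,000 Ft × 16% = 6,720 Ft
  381,000 Ft × 22% = 83,820 Ft
  344,000 Ft × 31% = 106,640 Ft
  → 197,180 Ft
  Less childcare facility credit 28,000 Ft → 169,180 Ft

Tentative minimum tax:
  Adjusted income: 767,000 Ft + 150,000 Ft + 21,000 Ft = 938,000 Ft
  Exemption: 97,000 Ft − 25% × (938,000 Ft − 687,000 Ft) = 97,000 Ft − 62,750 Ft = 34,250 Ft
  Base: 938,000 Ft − 34,250 Ft = 903,750 Ft
  903,750 Ft × 12% = 108,450 Ft

169,180 Ft > 108,450 Ft, so the regular tax governs.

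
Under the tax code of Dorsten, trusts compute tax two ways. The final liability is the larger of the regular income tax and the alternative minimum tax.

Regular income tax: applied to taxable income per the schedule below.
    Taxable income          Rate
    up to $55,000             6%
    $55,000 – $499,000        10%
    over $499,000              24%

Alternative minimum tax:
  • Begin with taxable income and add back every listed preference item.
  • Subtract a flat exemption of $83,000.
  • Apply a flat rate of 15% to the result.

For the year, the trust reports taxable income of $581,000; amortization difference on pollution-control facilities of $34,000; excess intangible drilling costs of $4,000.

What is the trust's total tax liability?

Alternative minimum tax:
  Adjusted income: $581,000 + $34,000 + $4,000 = $619,000
  Less exemption $83,000 → base $536,000
  $536,000 × 15% = $80,400

Regular income tax:
  $55,000 × 6% = $3,300
  $444,000 × 10% = $44,400
  $82,000 × 24% = $19,680
  → $67,380

$80,400 > $67,380, so the alternative minimum tax is the binding amount.

$80,400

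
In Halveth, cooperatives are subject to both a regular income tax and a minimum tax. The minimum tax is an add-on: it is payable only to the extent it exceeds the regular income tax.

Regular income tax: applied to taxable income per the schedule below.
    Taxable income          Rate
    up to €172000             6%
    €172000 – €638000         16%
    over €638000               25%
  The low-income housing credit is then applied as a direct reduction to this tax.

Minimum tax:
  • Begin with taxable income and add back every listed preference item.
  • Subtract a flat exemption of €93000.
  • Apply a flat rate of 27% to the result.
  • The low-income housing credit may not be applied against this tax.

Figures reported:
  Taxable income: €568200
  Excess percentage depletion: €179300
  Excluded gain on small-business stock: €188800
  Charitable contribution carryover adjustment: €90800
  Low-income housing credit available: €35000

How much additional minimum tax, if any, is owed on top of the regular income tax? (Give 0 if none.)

Regular income tax:
  €172000 × 6% = €10320
  €396200 × 16% = €63392
  → €73712
  Less low-income housing credit €35000 → €38712

Minimum tax:
  Adjusted income: €568200 + €179300 + €188800 + €90800 = €1027100
  Less exemption €93000 → base €934100
  €934100 × 27% = €252207

Excess of minimum tax over regular income tax: €252207 − €38712 = €213495.

€213495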